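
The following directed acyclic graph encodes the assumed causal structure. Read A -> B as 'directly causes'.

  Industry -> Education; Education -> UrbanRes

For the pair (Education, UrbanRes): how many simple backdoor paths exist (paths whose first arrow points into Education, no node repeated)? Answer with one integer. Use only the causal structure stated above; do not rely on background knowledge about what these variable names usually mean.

0

A backdoor path from Education to UrbanRes is any simple undirected path whose first edge points into Education (i.e. leaves Education via a parent).
Parents of Education: {Industry}.
No simple path from any parent of Education reaches UrbanRes without revisiting Education, so there are no backdoor paths.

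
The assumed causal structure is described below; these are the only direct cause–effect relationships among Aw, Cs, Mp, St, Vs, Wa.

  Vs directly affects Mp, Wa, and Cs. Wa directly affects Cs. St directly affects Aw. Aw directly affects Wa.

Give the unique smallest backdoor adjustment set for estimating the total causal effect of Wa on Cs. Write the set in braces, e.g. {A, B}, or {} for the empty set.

{Vs}

Variables eligible for adjustment (non-descendants of Wa, excluding Wa and Cs): {Aw, Mp, St, Vs}.
Backdoor paths from Wa to Cs:
  P1: Wa <- Vs -> Cs
The empty set is not sufficient: P1 (Wa <- Vs -> Cs) has no collider blocking it and no conditioned non-collider, so it is open.
Try {Vs}:
  P1: blocked at fork node Vs ∈ conditioning set.
{Vs} contains no descendant of Wa and blocks every backdoor path.
No other singleton works — e.g. {St} leaves P1 open — so {Vs} is the unique smallest valid adjustment set.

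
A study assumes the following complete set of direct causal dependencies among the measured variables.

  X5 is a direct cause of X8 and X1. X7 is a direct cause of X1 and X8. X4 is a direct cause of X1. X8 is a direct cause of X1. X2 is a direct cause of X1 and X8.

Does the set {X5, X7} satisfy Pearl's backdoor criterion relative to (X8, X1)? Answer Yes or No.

No

Backdoor paths from X8 to X1 (paths whose first edge points into X8):
  P1: X8 <- X7 -> X1
  P2: X8 <- X5 -> X1
  P3: X8 <- X2 -> X1
Condition 1 (no descendant of X8 in the set): holds — descendants of X8 are {X1}; none are in {X5, X7}.
Condition 2 (every backdoor path blocked by {X5, X7}):
  P1: blocked at fork node X7 ∈ conditioning set.
  P2: blocked at fork node X5 ∈ conditioning set.
  P3: open — no interior node is in the conditioning set.
{X5, X7} does not satisfy the backdoor criterion.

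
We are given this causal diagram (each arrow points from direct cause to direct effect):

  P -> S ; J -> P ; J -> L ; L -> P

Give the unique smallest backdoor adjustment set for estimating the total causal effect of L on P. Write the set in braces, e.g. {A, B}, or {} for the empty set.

Variables eligible for adjustment (non-descendants of L, excluding L and P): {J}.
Backdoor paths from L to P:
  P1: L <- J -> P
The empty set is not sufficient: P1 (L <- J -> P) has no collider blocking it and no conditioned non-collider, so it is open.
Try {J}:
  P1: blocked at fork node J ∈ conditioning set.
{J} contains no descendant of L and blocks every backdoor path.
{J} is the unique smallest valid adjustment set.

{J}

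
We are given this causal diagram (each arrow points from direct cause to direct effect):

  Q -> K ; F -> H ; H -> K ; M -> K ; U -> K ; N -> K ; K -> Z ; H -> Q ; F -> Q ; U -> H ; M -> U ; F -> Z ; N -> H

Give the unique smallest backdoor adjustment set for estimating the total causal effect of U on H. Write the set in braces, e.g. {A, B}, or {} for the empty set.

{}

Variables eligible for adjustment (non-descendants of U, excluding U and H): {F, M, N}.
Backdoor paths from U to H:
  P1: U <- M -> K <- N -> H
  P2: U <- M -> K <- H
  P3: U <- M -> K <- Q <- F -> H
  P4: U <- M -> K <- Q <- H
  P5: U <- M -> K -> Z <- F -> H
  P6: U <- M -> K -> Z <- F -> Q <- H
Each backdoor path contains an unconditioned collider, so every path is already blocked with the empty conditioning set:
  P1: blocked at collider K (neither it nor any descendant is in the conditioning set).
  P2: blocked at collider K (neither it nor any descendant is in the conditioning set).
  P3: blocked at collider K (neither it nor any descendant is in the conditioning set).
  P4: blocked at collider K (neither it nor any descendant is in the conditioning set).
  P5: blocked at collider Z (neither it nor any descendant is in the conditioning set).
  P6: blocked at collider Z (neither it nor any descendant is in the conditioning set).
The empty set is therefore the unique smallest valid set.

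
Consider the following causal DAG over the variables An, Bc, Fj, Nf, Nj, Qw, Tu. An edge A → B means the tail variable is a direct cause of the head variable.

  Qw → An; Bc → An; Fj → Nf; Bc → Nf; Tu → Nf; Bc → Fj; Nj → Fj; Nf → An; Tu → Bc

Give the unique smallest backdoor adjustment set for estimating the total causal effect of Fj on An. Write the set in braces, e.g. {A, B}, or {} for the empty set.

Variables eligible for adjustment (non-descendants of Fj, excluding Fj and An): {Bc, Nj, Qw, Tu}.
Backdoor paths from Fj to An:
  P1: Fj <- Bc <- Tu -> Nf -> An
  P2: Fj <- Bc -> Nf -> An
  P3: Fj <- Bc -> An
The empty set is not sufficient: P1 (Fj <- Bc <- Tu -> Nf -> An) has no collider blocking it and no conditioned non-collider, so it is open.
Try {Bc}:
  P1: blocked at chain node Bc ∈ conditioning set.
  P2: blocked at fork node Bc ∈ conditioning set.
  P3: blocked at fork node Bc ∈ conditioning set.
{Bc} contains no descendant of Fj and blocks every backdoor path.
No other singleton works — e.g. {Tu} leaves P2 open — so {Bc} is the unique smallest valid adjustment set.

{Bc}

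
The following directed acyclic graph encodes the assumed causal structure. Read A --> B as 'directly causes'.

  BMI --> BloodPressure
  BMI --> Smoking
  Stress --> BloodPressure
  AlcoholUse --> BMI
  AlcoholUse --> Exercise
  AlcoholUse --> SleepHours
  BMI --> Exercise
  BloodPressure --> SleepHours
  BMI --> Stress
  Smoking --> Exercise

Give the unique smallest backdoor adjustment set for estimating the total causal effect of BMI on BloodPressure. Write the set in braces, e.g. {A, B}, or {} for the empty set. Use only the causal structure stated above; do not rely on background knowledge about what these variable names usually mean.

Variables eligible for adjustment (non-descendants of BMI, excluding BMI and BloodPressure): {AlcoholUse}.
Backdoor paths from BMI to BloodPressure:
  P1: BMI <- AlcoholUse -> SleepHours <- BloodPressure
Each backdoor path contains an unconditioned collider, so every path is already blocked with the empty conditioning set:
  P1: blocked at collider SleepHours (neither it nor any descendant is in the conditioning set).
The empty set is therefore the unique smallest valid set.

{}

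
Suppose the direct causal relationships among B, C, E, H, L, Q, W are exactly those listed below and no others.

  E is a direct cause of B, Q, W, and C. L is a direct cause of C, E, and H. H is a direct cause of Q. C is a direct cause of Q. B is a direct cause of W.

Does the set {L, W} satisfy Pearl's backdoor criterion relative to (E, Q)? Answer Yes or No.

No

Backdoor paths from E to Q (paths whose first edge points into E):
  P1: E <- L -> H -> Q
  P2: E <- L -> C -> Q
Condition 1 (no descendant of E in the set): FAILS — W is a descendant of E.
Condition 2 (every backdoor path blocked by {L, W}):
  P1: blocked at fork node L ∈ conditioning set.
  P2: blocked at fork node L ∈ conditioning set.
{L, W} does not satisfy the backdoor criterion.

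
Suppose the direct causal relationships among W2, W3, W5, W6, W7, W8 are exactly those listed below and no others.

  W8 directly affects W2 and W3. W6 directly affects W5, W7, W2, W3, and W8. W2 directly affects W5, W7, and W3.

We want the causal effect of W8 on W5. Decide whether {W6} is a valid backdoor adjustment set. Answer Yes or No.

Backdoor paths from W8 to W5 (paths whose first edge points into W8):
  P1: W8 <- W6 -> W2 -> W5
  P2: W8 <- W6 -> W3 <- W2 -> W5
  P3: W8 <- W6 -> W5
  P4: W8 <- W6 -> W7 <- W2 -> W5
Condition 1 (no descendant of W8 in the set): holds — descendants of W8 are {W2, W3, W5, W7}; none are in {W6}.
Condition 2 (every backdoor path blocked by {W6}):
  P1: blocked at fork node W6 ∈ conditioning set.
  P2: blocked at fork node W6 ∈ conditioning set.
  P3: blocked at fork node W6 ∈ conditioning set.
  P4: blocked at fork node W6 ∈ conditioning set.
{W6} satisfies the backdoor criterion.

Yes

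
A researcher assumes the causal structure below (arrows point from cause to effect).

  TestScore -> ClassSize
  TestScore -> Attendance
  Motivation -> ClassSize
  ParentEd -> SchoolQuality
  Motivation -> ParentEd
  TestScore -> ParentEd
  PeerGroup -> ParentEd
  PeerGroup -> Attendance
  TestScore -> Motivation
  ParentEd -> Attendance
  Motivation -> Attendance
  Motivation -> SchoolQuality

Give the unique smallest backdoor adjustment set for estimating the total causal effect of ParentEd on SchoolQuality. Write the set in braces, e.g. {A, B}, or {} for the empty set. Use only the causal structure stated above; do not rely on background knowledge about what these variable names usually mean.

{Motivation}

Variables eligible for adjustment (non-descendants of ParentEd, excluding ParentEd and SchoolQuality): {ClassSize, Motivation, PeerGroup, TestScore}.
Backdoor paths from ParentEd to SchoolQuality:
  P1: ParentEd <- PeerGroup -> Attendance <- TestScore -> Motivation -> SchoolQuality
  P2: ParentEd <- PeerGroup -> Attendance <- TestScore -> ClassSize <- Motivation -> SchoolQuality
  P3: ParentEd <- PeerGroup -> Attendance <- Motivation -> SchoolQuality
  P4: ParentEd <- TestScore -> Motivation -> SchoolQuality
  P5: ParentEd <- TestScore -> ClassSize <- Motivation -> SchoolQuality
  P6: ParentEd <- TestScore -> Attendance <- Motivation -> SchoolQuality
  P7: ParentEd <- Motivation -> SchoolQuality
The empty set is not sufficient: P4 (ParentEd <- TestScore -> Motivation -> SchoolQuality) has no collider blocking it and no conditioned non-collider, so it is open.
Try {Motivation}:
  P1: blocked at collider Attendance (neither it nor any descendant is in the conditioning set).
  P2: blocked at collider Attendance (neither it nor any descendant is in the conditioning set).
  P3: blocked at collider Attendance (neither it nor any descendant is in the conditioning set).
  P4: blocked at chain node Motivation ∈ conditioning set.
  P5: blocked at collider ClassSize (neither it nor any descendant is in the conditioning set).
  P6: blocked at collider Attendance (neither it nor any descendant is in the conditioning set).
  P7: blocked at fork node Motivation ∈ conditioning set.
{Motivation} contains no descendant of ParentEd and blocks every backdoor path.
No other singleton works — e.g. {PeerGroup} leaves P4 open — so {Motivation} is the unique smallest valid adjustment set.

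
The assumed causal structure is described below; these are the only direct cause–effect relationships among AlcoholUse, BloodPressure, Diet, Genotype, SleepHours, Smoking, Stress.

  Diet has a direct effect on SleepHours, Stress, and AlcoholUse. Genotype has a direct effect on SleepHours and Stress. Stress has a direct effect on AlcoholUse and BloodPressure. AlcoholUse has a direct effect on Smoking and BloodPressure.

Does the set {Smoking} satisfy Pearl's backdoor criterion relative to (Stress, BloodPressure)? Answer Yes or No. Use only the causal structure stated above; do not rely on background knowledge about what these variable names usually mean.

Backdoor paths from Stress to BloodPressure (paths whose first edge points into Stress):
  P1: Stress <- Genotype -> SleepHours <- Diet -> AlcoholUse -> BloodPressure
  P2: Stress <- Diet -> AlcoholUse -> BloodPressure
Condition 1 (no descendant of Stress in the set): FAILS — Smoking is a descendant of Stress.
Condition 2 (every backdoor path blocked by {Smoking}):
  P1: blocked at collider SleepHours (neither it nor any descendant is in the conditioning set).
  P2: open — no interior node is in the conditioning set.
{Smoking} does not satisfy the backdoor criterion.

No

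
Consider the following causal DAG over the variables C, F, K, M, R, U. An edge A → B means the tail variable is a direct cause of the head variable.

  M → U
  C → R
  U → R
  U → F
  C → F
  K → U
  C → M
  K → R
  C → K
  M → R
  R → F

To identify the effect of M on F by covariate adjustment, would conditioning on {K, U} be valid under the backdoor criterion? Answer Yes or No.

No

Backdoor paths from M to F (paths whose first edge points into M):
  P1: M <- C -> K -> U -> R -> F
  P2: M <- C -> K -> U -> F
  P3: M <- C -> K -> R <- U -> F
  P4: M <- C -> K -> R -> F
  P5: M <- C -> R <- K -> U -> F
  P6: M <- C -> R <- U -> F
  P7: M <- C -> R -> F
  P8: M <- C -> F
Condition 1 (no descendant of M in the set): FAILS — U is a descendant of M.
Condition 2 (every backdoor path blocked by {K, U}):
  P1: blocked at chain node K ∈ conditioning set.
  P2: blocked at chain node K ∈ conditioning set.
  P3: blocked at chain node K ∈ conditioning set.
  P4: blocked at chain node K ∈ conditioning set.
  P5: blocked at collider R (neither it nor any descendant is in the conditioning set).
  P6: blocked at collider R (neither it nor any descendant is in the conditioning set).
  P7: open — no interior node is in the conditioning set.
  P8: open — no interior node is in the conditioning set.
{K, U} does not satisfy the backdoor criterion.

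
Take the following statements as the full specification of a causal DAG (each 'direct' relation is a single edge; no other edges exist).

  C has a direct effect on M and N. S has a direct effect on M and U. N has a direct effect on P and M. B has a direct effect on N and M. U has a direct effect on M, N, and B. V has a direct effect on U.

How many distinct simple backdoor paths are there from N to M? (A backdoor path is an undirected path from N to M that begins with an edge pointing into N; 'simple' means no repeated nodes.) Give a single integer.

7

A backdoor path from N to M is any simple undirected path whose first edge points into N (i.e. leaves N via a parent).
Parents of N: {B, C, U}.
Enumerating:
  P1: N <- C -> M
  P2: N <- U <- S -> M
  P3: N <- U -> B -> M
  P4: N <- U -> M
  P5: N <- B <- U <- S -> M
  P6: N <- B <- U -> M
  P7: N <- B -> M
That exhausts the simple backdoor paths. Count: 7.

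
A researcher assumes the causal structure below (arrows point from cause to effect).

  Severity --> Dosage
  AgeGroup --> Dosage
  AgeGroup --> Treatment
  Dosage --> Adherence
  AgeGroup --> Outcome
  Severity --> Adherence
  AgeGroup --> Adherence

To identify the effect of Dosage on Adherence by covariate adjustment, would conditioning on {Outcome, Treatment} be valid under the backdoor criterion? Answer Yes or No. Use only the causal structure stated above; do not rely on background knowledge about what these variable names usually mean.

Backdoor paths from Dosage to Adherence (paths whose first edge points into Dosage):
  P1: Dosage <- Severity -> Adherence
  P2: Dosage <- AgeGroup -> Adherence
Condition 1 (no descendant of Dosage in the set): holds — descendants of Dosage are {Adherence}; none are in {Outcome, Treatment}.
Condition 2 (every backdoor path blocked by {Outcome, Treatment}):
  P1: open — no interior node is in the conditioning set.
  P2: open — no interior node is in the conditioning set.
{Outcome, Treatment} does not satisfy the backdoor criterion.

No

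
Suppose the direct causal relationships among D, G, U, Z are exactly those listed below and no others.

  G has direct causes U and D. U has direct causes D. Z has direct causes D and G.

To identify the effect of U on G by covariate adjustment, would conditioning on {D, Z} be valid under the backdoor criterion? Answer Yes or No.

No

Backdoor paths from U to G (paths whose first edge points into U):
  P1: U <- D -> G
  P2: U <- D -> Z <- G
Condition 1 (no descendant of U in the set): FAILS — Z is a descendant of U.
Condition 2 (every backdoor path blocked by {D, Z}):
  P1: blocked at fork node D ∈ conditioning set.
  P2: blocked at fork node D ∈ conditioning set.
{D, Z} does not satisfy the backdoor criterion.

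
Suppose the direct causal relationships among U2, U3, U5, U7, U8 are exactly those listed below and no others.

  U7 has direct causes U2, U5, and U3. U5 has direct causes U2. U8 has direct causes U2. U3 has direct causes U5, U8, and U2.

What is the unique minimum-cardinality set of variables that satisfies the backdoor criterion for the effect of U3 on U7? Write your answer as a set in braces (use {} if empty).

{U2, U5}

Variables eligible for adjustment (non-descendants of U3, excluding U3 and U7): {U2, U5, U8}.
Backdoor paths from U3 to U7:
  P1: U3 <- U2 -> U5 -> U7
  P2: U3 <- U2 -> U7
  P3: U3 <- U5 <- U2 -> U7
  P4: U3 <- U5 -> U7
  P5: U3 <- U8 <- U2 -> U5 -> U7
  P6: U3 <- U8 <- U2 -> U7
The empty set is not sufficient: P1 (U3 <- U2 -> U5 -> U7) has no collider blocking it and no conditioned non-collider, so it is open.
Try {U2, U5}:
  P1: blocked at fork node U2 ∈ conditioning set.
  P2: blocked at fork node U2 ∈ conditioning set.
  P3: blocked at chain node U5 ∈ conditioning set.
  P4: blocked at fork node U5 ∈ conditioning set.
  P5: blocked at fork node U2 ∈ conditioning set.
  P6: blocked at fork node U2 ∈ conditioning set.
{U2, U5} contains no descendant of U3 and blocks every backdoor path.
Every element of {U2, U5} is needed (dropping U2 leaves P2 open; dropping U5 leaves P4 open), so no proper subset is valid.
Among all size-2 subsets of the eligible variables, only {U2, U5} blocks every backdoor path, so it is the unique smallest valid adjustment set.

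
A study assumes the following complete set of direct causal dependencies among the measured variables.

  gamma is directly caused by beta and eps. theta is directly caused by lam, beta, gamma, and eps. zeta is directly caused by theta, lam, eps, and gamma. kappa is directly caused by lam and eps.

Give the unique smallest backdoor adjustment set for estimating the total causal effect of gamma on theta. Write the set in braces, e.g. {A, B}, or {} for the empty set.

{beta, eps}

Variables eligible for adjustment (non-descendants of gamma, excluding gamma and theta): {beta, eps, kappa, lam}.
Backdoor paths from gamma to theta:
  P1: gamma <- eps -> kappa <- lam -> theta
  P2: gamma <- eps -> kappa <- lam -> zeta <- theta
  P3: gamma <- eps -> theta
  P4: gamma <- eps -> zeta <- lam -> theta
  P5: gamma <- eps -> zeta <- theta
  P6: gamma <- beta -> theta
The empty set is not sufficient: P3 (gamma <- eps -> theta) has no collider blocking it and no conditioned non-collider, so it is open.
Try {beta, eps}:
  P1: blocked at fork node eps ∈ conditioning set.
  P2: blocked at fork node eps ∈ conditioning set.
  P3: blocked at fork node eps ∈ conditioning set.
  P4: blocked at fork node eps ∈ conditioning set.
  P5: blocked at fork node eps ∈ conditioning set.
  P6: blocked at fork node beta ∈ conditioning set.
{beta, eps} contains no descendant of gamma and blocks every backdoor path.
Every element of {beta, eps} is needed (dropping beta leaves P6 open; dropping eps leaves P3 open), so no proper subset is valid.
Among all size-2 subsets of the eligible variables, only {beta, eps} blocks every backdoor path, so it is the unique smallest valid adjustment set.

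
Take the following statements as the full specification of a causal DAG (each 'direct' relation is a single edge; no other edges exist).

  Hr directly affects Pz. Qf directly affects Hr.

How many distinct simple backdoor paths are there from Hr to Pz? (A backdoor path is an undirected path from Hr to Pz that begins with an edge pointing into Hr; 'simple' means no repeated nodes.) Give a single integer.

A backdoor path from Hr to Pz is any simple undirected path whose first edge points into Hr (i.e. leaves Hr via a parent).
Parents of Hr: {Qf}.
No simple path from any parent of Hr reaches Pz without revisiting Hr, so there are no backdoor paths.

0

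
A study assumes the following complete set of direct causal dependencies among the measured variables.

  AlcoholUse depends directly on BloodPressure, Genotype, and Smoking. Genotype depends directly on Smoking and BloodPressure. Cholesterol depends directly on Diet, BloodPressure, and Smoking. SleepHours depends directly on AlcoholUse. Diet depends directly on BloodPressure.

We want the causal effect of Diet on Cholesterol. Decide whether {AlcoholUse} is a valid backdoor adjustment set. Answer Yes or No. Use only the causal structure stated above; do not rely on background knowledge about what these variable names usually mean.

Backdoor paths from Diet to Cholesterol (paths whose first edge points into Diet):
  P1: Diet <- BloodPressure -> Genotype <- Smoking -> Cholesterol
  P2: Diet <- BloodPressure -> Genotype -> AlcoholUse <- Smoking -> Cholesterol
  P3: Diet <- BloodPressure -> AlcoholUse <- Smoking -> Cholesterol
  P4: Diet <- BloodPressure -> AlcoholUse <- Genotype <- Smoking -> Cholesterol
  P5: Diet <- BloodPressure -> Cholesterol
Condition 1 (no descendant of Diet in the set): holds — descendants of Diet are {Cholesterol}; none are in {AlcoholUse}.
Condition 2 (every backdoor path blocked by {AlcoholUse}):
  P1: open — collider(s) Genotype are conditioned on (or have a conditioned descendant) and no non-collider on the path is in the set.
  P2: open — collider(s) AlcoholUse are conditioned on (or have a conditioned descendant) and no non-collider on the path is in the set.
  P3: open — collider(s) AlcoholUse are conditioned on (or have a conditioned descendant) and no non-collider on the path is in the set.
  P4: open — collider(s) AlcoholUse are conditioned on (or have a conditioned descendant) and no non-collider on the path is in the set.
  P5: open — no interior node is in the conditioning set.
{AlcoholUse} does not satisfy the backdoor criterion.

No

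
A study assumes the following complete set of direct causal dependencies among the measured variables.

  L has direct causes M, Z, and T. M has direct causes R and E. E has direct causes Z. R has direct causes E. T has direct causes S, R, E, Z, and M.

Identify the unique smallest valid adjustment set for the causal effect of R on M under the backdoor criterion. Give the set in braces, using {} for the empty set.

{E}

Variables eligible for adjustment (non-descendants of R, excluding R and M): {E, S, Z}.
Backdoor paths from R to M:
  P1: R <- E <- Z -> T <- M
  P2: R <- E <- Z -> T -> L <- M
  P3: R <- E <- Z -> L <- M
  P4: R <- E <- Z -> L <- T <- M
  P5: R <- E -> M
  P6: R <- E -> T <- Z -> L <- M
  P7: R <- E -> T <- M
  P8: R <- E -> T -> L <- M
The empty set is not sufficient: P5 (R <- E -> M) has no collider blocking it and no conditioned non-collider, so it is open.
Try {E}:
  P1: blocked at chain node E ∈ conditioning set.
  P2: blocked at chain node E ∈ conditioning set.
  P3: blocked at chain node E ∈ conditioning set.
  P4: blocked at chain node E ∈ conditioning set.
  P5: blocked at fork node E ∈ conditioning set.
  P6: blocked at fork node E ∈ conditioning set.
  P7: blocked at fork node E ∈ conditioning set.
  P8: blocked at fork node E ∈ conditioning set.
{E} contains no descendant of R and blocks every backdoor path.
No other singleton works — e.g. {Z} leaves P5 open — so {E} is the unique smallest valid adjustment set.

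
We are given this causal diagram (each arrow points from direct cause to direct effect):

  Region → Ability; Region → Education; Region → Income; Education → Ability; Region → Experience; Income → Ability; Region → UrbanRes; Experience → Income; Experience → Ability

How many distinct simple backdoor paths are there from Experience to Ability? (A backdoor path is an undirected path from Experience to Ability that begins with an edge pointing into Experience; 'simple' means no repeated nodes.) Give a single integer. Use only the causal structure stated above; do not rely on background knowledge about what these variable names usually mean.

3

A backdoor path from Experience to Ability is any simple undirected path whose first edge points into Experience (i.e. leaves Experience via a parent).
Parents of Experience: {Region}.
Enumerating:
  P1: Experience <- Region -> Income -> Ability
  P2: Experience <- Region -> Education -> Ability
  P3: Experience <- Region -> Ability
That exhausts the simple backdoor paths. Count: 3.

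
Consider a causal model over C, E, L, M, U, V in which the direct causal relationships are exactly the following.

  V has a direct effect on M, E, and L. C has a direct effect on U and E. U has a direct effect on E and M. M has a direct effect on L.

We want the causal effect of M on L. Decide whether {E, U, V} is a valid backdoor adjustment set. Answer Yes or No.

Backdoor paths from M to L (paths whose first edge points into M):
  P1: M <- V -> L
  P2: M <- U <- C -> E <- V -> L
  P3: M <- U -> E <- V -> L
Condition 1 (no descendant of M in the set): holds — descendants of M are {L}; none are in {E, U, V}.
Condition 2 (every backdoor path blocked by {E, U, V}):
  P1: blocked at fork node V ∈ conditioning set.
  P2: blocked at chain node U ∈ conditioning set.
  P3: blocked at fork node U ∈ conditioning set.
{E, U, V} satisfies the backdoor criterion.

Yes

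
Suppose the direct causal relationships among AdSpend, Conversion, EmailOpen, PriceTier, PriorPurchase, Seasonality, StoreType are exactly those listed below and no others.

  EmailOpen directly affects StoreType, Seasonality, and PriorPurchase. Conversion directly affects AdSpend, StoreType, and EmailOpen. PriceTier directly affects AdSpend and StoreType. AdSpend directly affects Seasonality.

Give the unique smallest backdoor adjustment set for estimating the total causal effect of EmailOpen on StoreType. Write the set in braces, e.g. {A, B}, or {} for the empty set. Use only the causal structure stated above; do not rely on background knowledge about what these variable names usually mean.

{Conversion}

Variables eligible for adjustment (non-descendants of EmailOpen, excluding EmailOpen and StoreType): {AdSpend, Conversion, PriceTier}.
Backdoor paths from EmailOpen to StoreType:
  P1: EmailOpen <- Conversion -> AdSpend <- PriceTier -> StoreType
  P2: EmailOpen <- Conversion -> StoreType
The empty set is not sufficient: P2 (EmailOpen <- Conversion -> StoreType) has no collider blocking it and no conditioned non-collider, so it is open.
Try {Conversion}:
  P1: blocked at fork node Conversion ∈ conditioning set.
  P2: blocked at fork node Conversion ∈ conditioning set.
{Conversion} contains no descendant of EmailOpen and blocks every backdoor path.
No other singleton works — e.g. {PriceTier} leaves P2 open — so {Conversion} is the unique smallest valid adjustment set.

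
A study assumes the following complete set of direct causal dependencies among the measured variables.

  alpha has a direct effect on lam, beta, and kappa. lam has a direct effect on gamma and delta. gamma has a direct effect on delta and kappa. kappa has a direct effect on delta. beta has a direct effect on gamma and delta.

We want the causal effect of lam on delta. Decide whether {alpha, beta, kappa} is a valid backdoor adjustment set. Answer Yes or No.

No

Backdoor paths from lam to delta (paths whose first edge points into lam):
  P1: lam <- alpha -> beta -> gamma -> kappa -> delta
  P2: lam <- alpha -> beta -> gamma -> delta
  P3: lam <- alpha -> beta -> delta
  P4: lam <- alpha -> kappa <- gamma <- beta -> delta
  P5: lam <- alpha -> kappa <- gamma -> delta
  P6: lam <- alpha -> kappa -> delta
Condition 1 (no descendant of lam in the set): FAILS — kappa is a descendant of lam.
Condition 2 (every backdoor path blocked by {alpha, beta, kappa}):
  P1: blocked at fork node alpha ∈ conditioning set.
  P2: blocked at fork node alpha ∈ conditioning set.
  P3: blocked at fork node alpha ∈ conditioning set.
  P4: blocked at fork node alpha ∈ conditioning set.
  P5: blocked at fork node alpha ∈ conditioning set.
  P6: blocked at fork node alpha ∈ conditioning set.
{alpha, beta, kappa} does not satisfy the backdoor criterion.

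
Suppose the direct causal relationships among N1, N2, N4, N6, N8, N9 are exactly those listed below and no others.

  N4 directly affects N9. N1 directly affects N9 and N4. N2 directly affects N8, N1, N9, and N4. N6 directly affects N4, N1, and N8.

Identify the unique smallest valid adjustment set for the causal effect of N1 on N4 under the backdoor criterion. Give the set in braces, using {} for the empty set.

{N2, N6}

Variables eligible for adjustment (non-descendants of N1, excluding N1 and N4): {N2, N6, N8}.
Backdoor paths from N1 to N4:
  P1: N1 <- N6 -> N8 <- N2 -> N4
  P2: N1 <- N6 -> N8 <- N2 -> N9 <- N4
  P3: N1 <- N6 -> N4
  P4: N1 <- N2 -> N8 <- N6 -> N4
  P5: N1 <- N2 -> N4
  P6: N1 <- N2 -> N9 <- N4
The empty set is not sufficient: P3 (N1 <- N6 -> N4) has no collider blocking it and no conditioned non-collider, so it is open.
Try {N2, N6}:
  P1: blocked at fork node N6 ∈ conditioning set.
  P2: blocked at fork node N6 ∈ conditioning set.
  P3: blocked at fork node N6 ∈ conditioning set.
  P4: blocked at fork node N2 ∈ conditioning set.
  P5: blocked at fork node N2 ∈ conditioning set.
  P6: blocked at fork node N2 ∈ conditioning set.
{N2, N6} contains no descendant of N1 and blocks every backdoor path.
Every element of {N2, N6} is needed (dropping N2 leaves P5 open; dropping N6 leaves P3 open), so no proper subset is valid.
Among all size-2 subsets of the eligible variables, only {N2, N6} blocks every backdoor path, so it is the unique smallest valid adjustment set.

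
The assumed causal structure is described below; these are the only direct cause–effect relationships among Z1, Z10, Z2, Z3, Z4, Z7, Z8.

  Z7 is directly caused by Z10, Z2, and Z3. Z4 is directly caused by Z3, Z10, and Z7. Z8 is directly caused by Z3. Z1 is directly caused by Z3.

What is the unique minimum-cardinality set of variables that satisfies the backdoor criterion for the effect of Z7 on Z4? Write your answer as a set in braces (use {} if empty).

Variables eligible for adjustment (non-descendants of Z7, excluding Z7 and Z4): {Z1, Z10, Z2, Z3, Z8}.
Backdoor paths from Z7 to Z4:
  P1: Z7 <- Z3 -> Z4
  P2: Z7 <- Z10 -> Z4
The empty set is not sufficient: P1 (Z7 <- Z3 -> Z4) has no collider blocking it and no conditioned non-collider, so it is open.
Try {Z10, Z3}:
  P1: blocked at fork node Z3 ∈ conditioning set.
  P2: blocked at fork node Z10 ∈ conditioning set.
{Z10, Z3} contains no descendant of Z7 and blocks every backdoor path.
Every element of {Z10, Z3} is needed (dropping Z10 leaves P2 open; dropping Z3 leaves P1 open), so no proper subset is valid.
Among all size-2 subsets of the eligible variables, only {Z10, Z3} blocks every backdoor path, so it is the unique smallest valid adjustment set.

{Z10, Z3}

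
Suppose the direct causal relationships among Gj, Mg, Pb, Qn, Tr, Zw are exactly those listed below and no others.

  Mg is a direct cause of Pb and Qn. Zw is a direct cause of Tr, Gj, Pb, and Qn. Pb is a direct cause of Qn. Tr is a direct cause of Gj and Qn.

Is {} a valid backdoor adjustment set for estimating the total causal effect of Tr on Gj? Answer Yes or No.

Backdoor paths from Tr to Gj (paths whose first edge points into Tr):
  P1: Tr <- Zw -> Gj
Condition 1 (no descendant of Tr in the set): holds — descendants of Tr are {Gj, Qn}; none are in {}.
Condition 2 (every backdoor path blocked by {}):
  P1: open — no interior node is in the conditioning set.
{} does not satisfy the backdoor criterion.

No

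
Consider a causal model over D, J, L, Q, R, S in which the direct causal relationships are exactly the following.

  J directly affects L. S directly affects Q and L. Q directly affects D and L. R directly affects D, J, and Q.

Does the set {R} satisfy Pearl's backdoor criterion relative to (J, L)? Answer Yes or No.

Backdoor paths from J to L (paths whose first edge points into J):
  P1: J <- R -> Q <- S -> L
  P2: J <- R -> Q -> L
  P3: J <- R -> D <- Q <- S -> L
  P4: J <- R -> D <- Q -> L
Condition 1 (no descendant of J in the set): holds — descendants of J are {L}; none are in {R}.
Condition 2 (every backdoor path blocked by {R}):
  P1: blocked at fork node R ∈ conditioning set.
  P2: blocked at fork node R ∈ conditioning set.
  P3: blocked at fork node R ∈ conditioning set.
  P4: blocked at fork node R ∈ conditioning set.
{R} satisfies the backdoor criterion.

Yes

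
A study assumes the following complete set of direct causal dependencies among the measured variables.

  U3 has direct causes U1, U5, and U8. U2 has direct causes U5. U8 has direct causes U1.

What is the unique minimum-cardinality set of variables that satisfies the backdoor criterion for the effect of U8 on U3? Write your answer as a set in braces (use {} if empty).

{U1}

Variables eligible for adjustment (non-descendants of U8, excluding U8 and U3): {U1, U2, U5}.
Backdoor paths from U8 to U3:
  P1: U8 <- U1 -> U3
The empty set is not sufficient: P1 (U8 <- U1 -> U3) has no collider blocking it and no conditioned non-collider, so it is open.
Try {U1}:
  P1: blocked at fork node U1 ∈ conditioning set.
{U1} contains no descendant of U8 and blocks every backdoor path.
No other singleton works — e.g. {U5} leaves P1 open — so {U1} is the unique smallest valid adjustment set.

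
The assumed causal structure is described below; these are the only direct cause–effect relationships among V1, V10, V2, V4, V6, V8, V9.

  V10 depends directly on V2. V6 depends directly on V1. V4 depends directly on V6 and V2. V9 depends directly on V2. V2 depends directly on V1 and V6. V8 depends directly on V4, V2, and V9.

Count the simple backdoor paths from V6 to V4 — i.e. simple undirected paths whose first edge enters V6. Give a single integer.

A backdoor path from V6 to V4 is any simple undirected path whose first edge points into V6 (i.e. leaves V6 via a parent).
Parents of V6: {V1}.
Enumerating:
  P1: V6 <- V1 -> V2 -> V4
  P2: V6 <- V1 -> V2 -> V9 -> V8 <- V4
  P3: V6 <- V1 -> V2 -> V8 <- V4
That exhausts the simple backdoor paths. Count: 3.

3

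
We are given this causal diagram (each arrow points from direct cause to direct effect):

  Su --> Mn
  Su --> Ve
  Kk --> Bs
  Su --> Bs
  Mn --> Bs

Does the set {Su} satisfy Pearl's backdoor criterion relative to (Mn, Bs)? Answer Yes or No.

Yes

Backdoor paths from Mn to Bs (paths whose first edge points into Mn):
  P1: Mn <- Su -> Bs
Condition 1 (no descendant of Mn in the set): holds — descendants of Mn are {Bs}; none are in {Su}.
Condition 2 (every backdoor path blocked by {Su}):
  P1: blocked at fork node Su ∈ conditioning set.
{Su} satisfies the backdoor criterion.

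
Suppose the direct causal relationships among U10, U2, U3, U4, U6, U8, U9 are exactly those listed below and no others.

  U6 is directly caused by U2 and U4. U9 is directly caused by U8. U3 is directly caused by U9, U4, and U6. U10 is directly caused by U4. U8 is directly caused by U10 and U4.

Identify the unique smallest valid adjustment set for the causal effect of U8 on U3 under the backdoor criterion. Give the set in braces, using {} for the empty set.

{U4}

Variables eligible for adjustment (non-descendants of U8, excluding U8 and U3): {U10, U2, U4, U6}.
Backdoor paths from U8 to U3:
  P1: U8 <- U4 -> U6 -> U3
  P2: U8 <- U4 -> U3
  P3: U8 <- U10 <- U4 -> U6 -> U3
  P4: U8 <- U10 <- U4 -> U3
The empty set is not sufficient: P1 (U8 <- U4 -> U6 -> U3) has no collider blocking it and no conditioned non-collider, so it is open.
Try {U4}:
  P1: blocked at fork node U4 ∈ conditioning set.
  P2: blocked at fork node U4 ∈ conditioning set.
  P3: blocked at fork node U4 ∈ conditioning set.
  P4: blocked at fork node U4 ∈ conditioning set.
{U4} contains no descendant of U8 and blocks every backdoor path.
No other singleton works — e.g. {U2} leaves P1 open — so {U4} is the unique smallest valid adjustment set.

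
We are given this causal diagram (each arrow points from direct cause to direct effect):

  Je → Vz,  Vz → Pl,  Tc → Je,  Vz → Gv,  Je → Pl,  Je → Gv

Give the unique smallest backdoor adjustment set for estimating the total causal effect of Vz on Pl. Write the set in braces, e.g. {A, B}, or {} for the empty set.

{Je}

Variables eligible for adjustment (non-descendants of Vz, excluding Vz and Pl): {Je, Tc}.
Backdoor paths from Vz to Pl:
  P1: Vz <- Je -> Pl
The empty set is not sufficient: P1 (Vz <- Je -> Pl) has no collider blocking it and no conditioned non-collider, so it is open.
Try {Je}:
  P1: blocked at fork node Je ∈ conditioning set.
{Je} contains no descendant of Vz and blocks every backdoor path.
No other singleton works — e.g. {Tc} leaves P1 open — so {Je} is the unique smallest valid adjustment set.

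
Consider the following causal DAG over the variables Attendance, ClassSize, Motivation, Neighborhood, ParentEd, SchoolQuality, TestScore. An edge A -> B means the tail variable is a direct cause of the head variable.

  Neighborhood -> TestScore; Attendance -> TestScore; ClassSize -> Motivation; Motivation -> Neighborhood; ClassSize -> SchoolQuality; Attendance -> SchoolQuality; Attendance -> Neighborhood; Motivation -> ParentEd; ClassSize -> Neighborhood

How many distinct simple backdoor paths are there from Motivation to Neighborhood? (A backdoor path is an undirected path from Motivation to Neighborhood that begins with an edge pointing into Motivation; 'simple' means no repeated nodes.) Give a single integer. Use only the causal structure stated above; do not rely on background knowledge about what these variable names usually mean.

A backdoor path from Motivation to Neighborhood is any simple undirected path whose first edge points into Motivation (i.e. leaves Motivation via a parent).
Parents of Motivation: {ClassSize}.
Enumerating:
  P1: Motivation <- ClassSize -> Neighborhood
  P2: Motivation <- ClassSize -> SchoolQuality <- Attendance -> Neighborhood
  P3: Motivation <- ClassSize -> SchoolQuality <- Attendance -> TestScore <- Neighborhood
That exhausts the simple backdoor paths. Count: 3.

3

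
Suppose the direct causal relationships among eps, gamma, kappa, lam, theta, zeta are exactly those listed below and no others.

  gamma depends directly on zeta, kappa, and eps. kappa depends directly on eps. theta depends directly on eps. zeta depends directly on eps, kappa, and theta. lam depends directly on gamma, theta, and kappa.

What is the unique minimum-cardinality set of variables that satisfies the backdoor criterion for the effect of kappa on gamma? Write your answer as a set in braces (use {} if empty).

Variables eligible for adjustment (non-descendants of kappa, excluding kappa and gamma): {eps, theta}.
Backdoor paths from kappa to gamma:
  P1: kappa <- eps -> theta -> zeta -> gamma
  P2: kappa <- eps -> theta -> lam <- gamma
  P3: kappa <- eps -> zeta <- theta -> lam <- gamma
  P4: kappa <- eps -> zeta -> gamma
  P5: kappa <- eps -> gamma
The empty set is not sufficient: P1 (kappa <- eps -> theta -> zeta -> gamma) has no collider blocking it and no conditioned non-collider, so it is open.
Try {eps}:
  P1: blocked at fork node eps ∈ conditioning set.
  P2: blocked at fork node eps ∈ conditioning set.
  P3: blocked at fork node eps ∈ conditioning set.
  P4: blocked at fork node eps ∈ conditioning set.
  P5: blocked at fork node eps ∈ conditioning set.
{eps} contains no descendant of kappa and blocks every backdoor path.
No other singleton works — e.g. {theta} leaves P4 open — so {eps} is the unique smallest valid adjustment set.

{eps}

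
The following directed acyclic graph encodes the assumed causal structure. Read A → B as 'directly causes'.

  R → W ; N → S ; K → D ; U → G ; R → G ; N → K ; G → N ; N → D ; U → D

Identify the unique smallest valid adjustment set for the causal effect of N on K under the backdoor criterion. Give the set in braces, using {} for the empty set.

{}

Variables eligible for adjustment (non-descendants of N, excluding N and K): {G, R, U, W}.
Backdoor paths from N to K:
  P1: N <- G <- U -> D <- K
Each backdoor path contains an unconditioned collider, so every path is already blocked with the empty conditioning set:
  P1: blocked at collider D (neither it nor any descendant is in the conditioning set).
The empty set is therefore the unique smallest valid set.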